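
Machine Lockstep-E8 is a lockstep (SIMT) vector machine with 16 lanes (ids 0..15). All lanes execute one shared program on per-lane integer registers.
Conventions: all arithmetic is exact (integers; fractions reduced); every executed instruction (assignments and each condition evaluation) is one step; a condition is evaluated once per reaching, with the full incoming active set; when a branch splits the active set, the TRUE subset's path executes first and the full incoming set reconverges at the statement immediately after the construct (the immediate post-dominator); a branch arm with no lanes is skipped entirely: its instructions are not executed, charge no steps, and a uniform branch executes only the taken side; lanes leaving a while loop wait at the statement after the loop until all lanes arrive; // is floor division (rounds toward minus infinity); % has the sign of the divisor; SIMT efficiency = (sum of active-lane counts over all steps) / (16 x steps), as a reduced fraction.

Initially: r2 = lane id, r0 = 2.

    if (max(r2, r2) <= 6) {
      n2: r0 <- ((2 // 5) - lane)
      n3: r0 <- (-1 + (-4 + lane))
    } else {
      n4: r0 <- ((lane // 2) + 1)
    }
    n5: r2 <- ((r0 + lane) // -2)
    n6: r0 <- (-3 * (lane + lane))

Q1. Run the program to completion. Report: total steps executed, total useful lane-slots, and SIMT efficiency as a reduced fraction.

Answer: 6 steps, 71 useful, 71/96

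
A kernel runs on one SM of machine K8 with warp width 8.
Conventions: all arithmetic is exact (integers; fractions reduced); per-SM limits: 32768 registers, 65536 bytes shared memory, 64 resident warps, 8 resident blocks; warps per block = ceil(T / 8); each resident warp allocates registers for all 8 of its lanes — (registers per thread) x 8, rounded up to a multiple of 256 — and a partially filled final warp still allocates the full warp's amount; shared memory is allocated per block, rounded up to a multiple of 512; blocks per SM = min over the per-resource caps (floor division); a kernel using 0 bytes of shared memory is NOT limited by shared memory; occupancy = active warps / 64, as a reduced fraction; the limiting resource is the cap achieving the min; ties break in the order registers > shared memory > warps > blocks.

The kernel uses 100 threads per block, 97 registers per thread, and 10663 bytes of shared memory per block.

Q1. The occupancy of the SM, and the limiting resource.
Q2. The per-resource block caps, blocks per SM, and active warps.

Answer: occupancy 13/32, limited by registers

registers: 2 blocks
shared memory: 6 blocks
warps: 4 blocks
blocks: 8 blocks

Answer: 2 blocks, 26 active warps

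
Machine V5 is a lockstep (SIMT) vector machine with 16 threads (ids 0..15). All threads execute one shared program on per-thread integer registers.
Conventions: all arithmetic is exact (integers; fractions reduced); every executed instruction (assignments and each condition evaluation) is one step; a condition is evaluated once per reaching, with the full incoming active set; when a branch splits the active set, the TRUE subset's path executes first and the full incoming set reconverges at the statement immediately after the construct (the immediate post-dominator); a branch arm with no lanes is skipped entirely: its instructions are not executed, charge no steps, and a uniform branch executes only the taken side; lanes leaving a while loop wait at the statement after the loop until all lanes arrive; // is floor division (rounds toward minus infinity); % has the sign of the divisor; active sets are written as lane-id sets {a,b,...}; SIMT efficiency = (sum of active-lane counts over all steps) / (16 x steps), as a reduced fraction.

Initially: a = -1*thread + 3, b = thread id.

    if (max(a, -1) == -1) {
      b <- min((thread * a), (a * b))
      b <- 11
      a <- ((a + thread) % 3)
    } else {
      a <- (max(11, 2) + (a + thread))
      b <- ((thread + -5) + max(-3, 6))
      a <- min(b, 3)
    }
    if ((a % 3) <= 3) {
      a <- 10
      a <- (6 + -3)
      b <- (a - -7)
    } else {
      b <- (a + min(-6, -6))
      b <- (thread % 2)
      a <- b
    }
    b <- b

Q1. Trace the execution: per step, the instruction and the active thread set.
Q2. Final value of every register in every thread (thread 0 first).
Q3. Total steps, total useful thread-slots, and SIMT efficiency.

step 0: eval (max(a, -1) == -1)      {0,1,2,3,4,5,6,7,8,9,10,11,12,13,14,15}
step 1: b <- min((thread * a), (a * b)) {4,5,6,7,8,9,10,11,12,13,14,15}
step 2: b <- 11                      {4,5,6,7,8,9,10,11,12,13,14,15}
step 3: a <- ((a + thread) % 3)      {4,5,6,7,8,9,10,11,12,13,14,15}
step 4: a <- (max(11, 2) + (a + thread)) {0,1,2,3}
step 5: b <- ((thread + -5) + max(-3, 6)) {0,1,2,3}
step 6: a <- min(b, 3)               {0,1,2,3}
step 7: eval ((a % 3) <= 3)          {0,1,2,3,4,5,6,7,8,9,10,11,12,13,14,15}
step 8: a <- 10                      {0,1,2,3,4,5,6,7,8,9,10,11,12,13,14,15}
step 9: a <- (6 + -3)                {0,1,2,3,4,5,6,7,8,9,10,11,12,13,14,15}
step 10: b <- (a - -7)                {0,1,2,3,4,5,6,7,8,9,10,11,12,13,14,15}
step 11: b <- b                       {0,1,2,3,4,5,6,7,8,9,10,11,12,13,14,15}

Answer: 12 steps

a: 3,3,3,3,3,3,3,3,3,3,3,3,3,3,3,3
b: 10,10,10,10,10,10,10,10,10,10,10,10,10,10,10,10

steps = 12; useful = 144; efficiency = 144/192 = 3/4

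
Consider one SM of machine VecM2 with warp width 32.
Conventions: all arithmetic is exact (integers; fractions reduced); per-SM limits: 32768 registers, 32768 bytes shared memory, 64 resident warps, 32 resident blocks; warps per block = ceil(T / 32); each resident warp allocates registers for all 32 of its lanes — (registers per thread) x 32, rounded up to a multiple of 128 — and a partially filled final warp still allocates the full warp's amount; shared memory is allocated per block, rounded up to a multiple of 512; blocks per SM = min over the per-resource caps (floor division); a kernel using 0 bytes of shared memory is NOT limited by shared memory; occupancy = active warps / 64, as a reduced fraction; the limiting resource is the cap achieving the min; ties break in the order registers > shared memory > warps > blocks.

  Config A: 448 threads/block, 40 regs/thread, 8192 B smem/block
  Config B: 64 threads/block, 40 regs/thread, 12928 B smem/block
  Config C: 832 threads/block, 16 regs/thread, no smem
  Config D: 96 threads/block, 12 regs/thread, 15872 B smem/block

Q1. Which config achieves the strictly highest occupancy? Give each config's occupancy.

occupancies: A 7/32, B 1/16, C 13/16, D 3/32

Answer: C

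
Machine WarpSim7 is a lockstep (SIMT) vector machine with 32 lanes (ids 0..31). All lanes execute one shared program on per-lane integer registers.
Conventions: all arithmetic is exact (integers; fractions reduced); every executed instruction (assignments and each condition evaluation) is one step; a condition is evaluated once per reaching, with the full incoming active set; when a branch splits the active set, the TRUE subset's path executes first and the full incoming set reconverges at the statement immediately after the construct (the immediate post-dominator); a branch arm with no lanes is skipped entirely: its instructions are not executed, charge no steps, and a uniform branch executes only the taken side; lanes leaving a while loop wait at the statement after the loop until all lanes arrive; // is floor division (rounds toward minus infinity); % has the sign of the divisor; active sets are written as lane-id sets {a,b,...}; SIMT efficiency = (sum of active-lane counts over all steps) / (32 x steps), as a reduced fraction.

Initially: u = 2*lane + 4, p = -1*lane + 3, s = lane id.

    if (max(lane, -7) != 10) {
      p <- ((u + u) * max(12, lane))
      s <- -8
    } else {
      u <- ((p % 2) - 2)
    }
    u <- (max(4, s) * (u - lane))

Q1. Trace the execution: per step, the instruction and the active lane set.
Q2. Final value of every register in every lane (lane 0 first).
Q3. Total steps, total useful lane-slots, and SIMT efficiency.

step 0: eval (max(lane, -7) != 10)   {0,1,2,3,4,5,6,7,8,9,10,11,12,13,14,15,16,17,18,19,20,21,22,23,24,25,26,27,28,29,30,31}
step 1: p <- ((u + u) * max(12, lane)) {0,1,2,3,4,5,6,7,8,9,11,12,13,14,15,16,17,18,19,20,21,22,23,24,25,26,27,28,29,30,31}
step 2: s <- -8                      {0,1,2,3,4,5,6,7,8,9,11,12,13,14,15,16,17,18,19,20,21,22,23,24,25,26,27,28,29,30,31}
step 3: u <- ((p % 2) - 2)           {10}
step 4: u <- (max(4, s) * (u - lane)) {0,1,2,3,4,5,6,7,8,9,10,11,12,13,14,15,16,17,18,19,20,21,22,23,24,25,26,27,28,29,30,31}

Answer: 5 steps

u: 16,20,24,28,32,36,40,44,48,52,-110,60,64,68,72,76,80,84,88,92,96,100,104,108,112,116,120,124,128,132,136,140
p: 96,144,192,240,288,336,384,432,480,528,-7,624,672,780,896,1020,1152,1292,1440,1596,1760,1932,2112,2300,2496,2700,2912,3132,3360,3596,3840,4092
s: -8,-8,-8,-8,-8,-8,-8,-8,-8,-8,10,-8,-8,-8,-8,-8,-8,-8,-8,-8,-8,-8,-8,-8,-8,-8,-8,-8,-8,-8,-8,-8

steps = 5; useful = 127; efficiency = 127/160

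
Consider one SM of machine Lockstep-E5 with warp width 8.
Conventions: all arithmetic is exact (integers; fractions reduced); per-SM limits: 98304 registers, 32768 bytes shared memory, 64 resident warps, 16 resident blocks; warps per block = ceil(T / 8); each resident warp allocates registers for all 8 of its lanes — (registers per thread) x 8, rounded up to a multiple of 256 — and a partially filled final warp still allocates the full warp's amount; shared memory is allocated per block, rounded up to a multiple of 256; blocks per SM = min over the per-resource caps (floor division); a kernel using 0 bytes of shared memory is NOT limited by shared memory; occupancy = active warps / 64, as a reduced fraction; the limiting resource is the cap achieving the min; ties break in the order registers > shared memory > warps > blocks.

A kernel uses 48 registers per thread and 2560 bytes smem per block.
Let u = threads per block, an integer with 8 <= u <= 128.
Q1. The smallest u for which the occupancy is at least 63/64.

Answer: u = 49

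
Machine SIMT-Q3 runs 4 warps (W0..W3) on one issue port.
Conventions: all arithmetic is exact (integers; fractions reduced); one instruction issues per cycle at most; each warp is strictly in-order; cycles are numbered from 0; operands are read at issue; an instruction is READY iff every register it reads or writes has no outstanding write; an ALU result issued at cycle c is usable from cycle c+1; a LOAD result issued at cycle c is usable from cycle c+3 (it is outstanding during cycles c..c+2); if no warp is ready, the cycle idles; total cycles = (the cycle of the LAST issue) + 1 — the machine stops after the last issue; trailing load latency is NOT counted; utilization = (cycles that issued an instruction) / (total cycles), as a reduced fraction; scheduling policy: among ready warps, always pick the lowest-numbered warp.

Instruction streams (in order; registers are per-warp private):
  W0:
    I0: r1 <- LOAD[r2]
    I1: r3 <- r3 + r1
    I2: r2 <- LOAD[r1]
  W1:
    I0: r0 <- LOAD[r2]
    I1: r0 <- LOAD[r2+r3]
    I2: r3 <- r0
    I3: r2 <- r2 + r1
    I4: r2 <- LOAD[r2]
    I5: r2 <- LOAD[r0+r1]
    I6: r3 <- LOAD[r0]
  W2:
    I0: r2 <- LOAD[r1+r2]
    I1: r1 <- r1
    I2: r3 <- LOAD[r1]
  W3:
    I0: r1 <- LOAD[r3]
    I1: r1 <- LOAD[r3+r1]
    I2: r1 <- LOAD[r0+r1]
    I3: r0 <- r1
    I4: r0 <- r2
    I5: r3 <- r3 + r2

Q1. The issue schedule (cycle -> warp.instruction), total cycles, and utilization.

cycle 0: W0.I0
cycle 1: W1.I0
cycle 2: W2.I0
cycle 3: W0.I1
cycle 4: W0.I2
cycle 5: W1.I1
cycle 6: W2.I1
cycle 7: W2.I2
cycle 8: W1.I2
cycle 9: W1.I3
cycle 10: W1.I4
cycle 11: W3.I0
cycle 12: idle
cycle 13: W1.I5
cycle 14: W1.I6
cycle 15: W3.I1
cycle 16: idle
cycle 17: idle
cycle 18: W3.I2
cycle 19: idle
cycle 20: idle
cycle 21: W3.I3
cycle 22: W3.I4
cycle 23: W3.I5

Answer: 24 cycles, utilization 19/24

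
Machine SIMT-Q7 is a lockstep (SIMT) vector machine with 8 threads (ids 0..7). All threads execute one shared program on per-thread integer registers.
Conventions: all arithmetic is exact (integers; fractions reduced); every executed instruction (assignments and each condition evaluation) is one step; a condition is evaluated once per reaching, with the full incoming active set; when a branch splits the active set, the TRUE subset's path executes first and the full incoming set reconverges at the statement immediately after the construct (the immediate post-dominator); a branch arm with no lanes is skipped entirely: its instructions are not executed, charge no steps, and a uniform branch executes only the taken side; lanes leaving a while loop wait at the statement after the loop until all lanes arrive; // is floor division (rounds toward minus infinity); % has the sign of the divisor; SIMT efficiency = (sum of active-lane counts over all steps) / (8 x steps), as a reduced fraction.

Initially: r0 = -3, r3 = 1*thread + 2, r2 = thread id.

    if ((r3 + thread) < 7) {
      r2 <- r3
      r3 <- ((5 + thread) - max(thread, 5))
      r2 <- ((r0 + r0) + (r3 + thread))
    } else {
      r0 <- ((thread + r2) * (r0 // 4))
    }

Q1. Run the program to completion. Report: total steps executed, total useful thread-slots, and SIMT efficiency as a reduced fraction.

Answer: 5 steps, 22 useful, 11/20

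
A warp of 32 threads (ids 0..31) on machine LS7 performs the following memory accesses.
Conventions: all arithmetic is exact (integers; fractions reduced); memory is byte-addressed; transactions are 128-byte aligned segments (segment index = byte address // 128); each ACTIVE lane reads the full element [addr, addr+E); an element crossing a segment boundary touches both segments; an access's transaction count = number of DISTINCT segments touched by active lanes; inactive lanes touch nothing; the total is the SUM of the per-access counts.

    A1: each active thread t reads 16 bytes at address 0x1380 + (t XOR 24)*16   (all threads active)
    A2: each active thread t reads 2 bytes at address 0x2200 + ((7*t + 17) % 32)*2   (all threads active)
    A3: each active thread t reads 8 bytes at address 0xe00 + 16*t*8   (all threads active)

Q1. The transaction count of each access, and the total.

A1: 4 transactions
A2: 1 transaction
A3: 32 transactions

Answer: 4,1,32; total 37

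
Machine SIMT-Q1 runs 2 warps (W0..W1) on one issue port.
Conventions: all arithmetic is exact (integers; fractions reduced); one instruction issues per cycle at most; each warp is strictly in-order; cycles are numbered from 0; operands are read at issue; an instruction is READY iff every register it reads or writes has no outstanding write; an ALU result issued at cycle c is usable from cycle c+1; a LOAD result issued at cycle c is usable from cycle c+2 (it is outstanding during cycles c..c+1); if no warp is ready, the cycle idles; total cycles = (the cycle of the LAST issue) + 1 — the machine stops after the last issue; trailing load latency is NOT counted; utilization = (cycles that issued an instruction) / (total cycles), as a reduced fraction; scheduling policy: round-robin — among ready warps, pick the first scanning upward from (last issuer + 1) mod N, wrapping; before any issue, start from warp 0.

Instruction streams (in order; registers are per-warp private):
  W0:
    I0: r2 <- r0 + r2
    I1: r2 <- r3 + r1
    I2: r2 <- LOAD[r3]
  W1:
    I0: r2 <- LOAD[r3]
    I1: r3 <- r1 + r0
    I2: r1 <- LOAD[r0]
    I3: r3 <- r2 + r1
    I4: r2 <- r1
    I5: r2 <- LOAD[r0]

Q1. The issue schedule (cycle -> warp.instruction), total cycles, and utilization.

cycle 0: W0.I0
cycle 1: W1.I0
cycle 2: W0.I1
cycle 3: W1.I1
cycle 4: W0.I2
cycle 5: W1.I2
cycle 6: idle
cycle 7: W1.I3
cycle 8: W1.I4
cycle 9: W1.I5

Answer: 10 cycles, utilization 9/10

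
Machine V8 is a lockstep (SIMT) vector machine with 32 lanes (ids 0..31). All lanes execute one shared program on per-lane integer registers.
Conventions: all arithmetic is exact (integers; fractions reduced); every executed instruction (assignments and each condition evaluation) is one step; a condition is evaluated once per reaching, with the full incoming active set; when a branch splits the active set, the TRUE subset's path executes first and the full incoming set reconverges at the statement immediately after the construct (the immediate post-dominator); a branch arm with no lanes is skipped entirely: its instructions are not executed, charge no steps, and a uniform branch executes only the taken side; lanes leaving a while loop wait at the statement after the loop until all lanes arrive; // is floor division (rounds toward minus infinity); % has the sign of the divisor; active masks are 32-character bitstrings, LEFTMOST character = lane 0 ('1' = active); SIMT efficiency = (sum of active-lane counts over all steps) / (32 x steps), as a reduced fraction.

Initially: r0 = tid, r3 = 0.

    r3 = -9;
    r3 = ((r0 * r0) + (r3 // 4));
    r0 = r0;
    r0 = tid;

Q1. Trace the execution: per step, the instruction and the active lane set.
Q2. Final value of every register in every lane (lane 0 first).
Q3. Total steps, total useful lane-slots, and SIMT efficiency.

step 0: r3 <- -9                     11111111111111111111111111111111
step 1: r3 <- ((r0 * r0) + (r3 // 4)) 11111111111111111111111111111111
step 2: r0 <- r0                     11111111111111111111111111111111
step 3: r0 <- tid                    11111111111111111111111111111111

Answer: 4 steps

r0: 0,1,2,3,4,5,6,7,8,9,10,11,12,13,14,15,16,17,18,19,20,21,22,23,24,25,26,27,28,29,30,31
r3: -3,-2,1,6,13,22,33,46,61,78,97,118,141,166,193,222,253,286,321,358,397,438,481,526,573,622,673,726,781,838,897,958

steps = 4; useful = 128; efficiency = 128/128 = 1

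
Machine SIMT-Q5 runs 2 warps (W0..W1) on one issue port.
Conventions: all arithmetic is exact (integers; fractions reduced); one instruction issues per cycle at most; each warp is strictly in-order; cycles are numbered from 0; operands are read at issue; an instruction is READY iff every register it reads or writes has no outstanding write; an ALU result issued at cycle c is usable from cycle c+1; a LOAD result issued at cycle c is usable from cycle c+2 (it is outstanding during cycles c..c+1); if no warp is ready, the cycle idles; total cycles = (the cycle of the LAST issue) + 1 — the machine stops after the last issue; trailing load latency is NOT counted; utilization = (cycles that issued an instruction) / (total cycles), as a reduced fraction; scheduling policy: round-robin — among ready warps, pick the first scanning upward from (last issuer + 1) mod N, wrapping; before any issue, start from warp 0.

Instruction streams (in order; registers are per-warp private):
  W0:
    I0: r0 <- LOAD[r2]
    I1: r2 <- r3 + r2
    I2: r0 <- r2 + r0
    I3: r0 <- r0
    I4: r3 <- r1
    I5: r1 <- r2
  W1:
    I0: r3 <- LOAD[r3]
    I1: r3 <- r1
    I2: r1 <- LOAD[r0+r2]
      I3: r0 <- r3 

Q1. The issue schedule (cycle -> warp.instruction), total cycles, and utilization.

cycle 0: W0.I0
cycle 1: W1.I0
cycle 2: W0.I1
cycle 3: W1.I1
cycle 4: W0.I2
cycle 5: W1.I2
cycle 6: W0.I3
cycle 7: W1.I3
cycle 8: W0.I4
cycle 9: W0.I5

Answer: 10 cycles, utilization 1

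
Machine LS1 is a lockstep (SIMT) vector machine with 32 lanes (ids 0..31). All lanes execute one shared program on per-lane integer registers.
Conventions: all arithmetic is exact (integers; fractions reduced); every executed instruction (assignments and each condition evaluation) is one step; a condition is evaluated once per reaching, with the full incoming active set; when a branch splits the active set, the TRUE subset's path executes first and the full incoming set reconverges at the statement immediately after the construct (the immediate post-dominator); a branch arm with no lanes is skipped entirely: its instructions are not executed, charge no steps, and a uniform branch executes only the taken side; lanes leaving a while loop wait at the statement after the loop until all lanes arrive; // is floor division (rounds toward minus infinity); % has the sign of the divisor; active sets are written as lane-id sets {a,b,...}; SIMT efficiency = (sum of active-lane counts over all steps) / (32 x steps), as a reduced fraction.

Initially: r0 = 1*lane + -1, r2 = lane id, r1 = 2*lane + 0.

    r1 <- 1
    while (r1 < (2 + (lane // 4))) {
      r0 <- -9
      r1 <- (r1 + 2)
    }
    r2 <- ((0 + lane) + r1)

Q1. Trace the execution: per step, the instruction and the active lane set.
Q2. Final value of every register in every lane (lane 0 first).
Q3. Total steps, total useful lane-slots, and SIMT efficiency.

step 0: r1 <- 1                      {0,1,2,3,4,5,6,7,8,9,10,11,12,13,14,15,16,17,18,19,20,21,22,23,24,25,26,27,28,29,30,31}
step 1: eval (r1 < (2 + (lane // 4))) {0,1,2,3,4,5,6,7,8,9,10,11,12,13,14,15,16,17,18,19,20,21,22,23,24,25,26,27,28,29,30,31}
step 2: r0 <- -9                     {0,1,2,3,4,5,6,7,8,9,10,11,12,13,14,15,16,17,18,19,20,21,22,23,24,25,26,27,28,29,30,31}
step 3: r1 <- (r1 + 2)               {0,1,2,3,4,5,6,7,8,9,10,11,12,13,14,15,16,17,18,19,20,21,22,23,24,25,26,27,28,29,30,31}
step 4: eval (r1 < (2 + (lane // 4))) {0,1,2,3,4,5,6,7,8,9,10,11,12,13,14,15,16,17,18,19,20,21,22,23,24,25,26,27,28,29,30,31}
step 5: r0 <- -9                     {8,9,10,11,12,13,14,15,16,17,18,19,20,21,22,23,24,25,26,27,28,29,30,31}
step 6: r1 <- (r1 + 2)               {8,9,10,11,12,13,14,15,16,17,18,19,20,21,22,23,24,25,26,27,28,29,30,31}
step 7: eval (r1 < (2 + (lane // 4))) {8,9,10,11,12,13,14,15,16,17,18,19,20,21,22,23,24,25,26,27,28,29,30,31}
step 8: r0 <- -9                     {16,17,18,19,20,21,22,23,24,25,26,27,28,29,30,31}
step 9: r1 <- (r1 + 2)               {16,17,18,19,20,21,22,23,24,25,26,27,28,29,30,31}
step 10: eval (r1 < (2 + (lane // 4))) {16,17,18,19,20,21,22,23,24,25,26,27,28,29,30,31}
step 11: r0 <- -9                     {24,25,26,27,28,29,30,31}
step 12: r1 <- (r1 + 2)               {24,25,26,27,28,29,30,31}
step 13: eval (r1 < (2 + (lane // 4))) {24,25,26,27,28,29,30,31}
step 14: r2 <- ((0 + lane) + r1)      {0,1,2,3,4,5,6,7,8,9,10,11,12,13,14,15,16,17,18,19,20,21,22,23,24,25,26,27,28,29,30,31}

Answer: 15 steps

r0: -9,-9,-9,-9,-9,-9,-9,-9,-9,-9,-9,-9,-9,-9,-9,-9,-9,-9,-9,-9,-9,-9,-9,-9,-9,-9,-9,-9,-9,-9,-9,-9
r2: 3,4,5,6,7,8,9,10,13,14,15,16,17,18,19,20,23,24,25,26,27,28,29,30,33,34,35,36,37,38,39,40
r1: 3,3,3,3,3,3,3,3,5,5,5,5,5,5,5,5,7,7,7,7,7,7,7,7,9,9,9,9,9,9,9,9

steps = 15; useful = 336; efficiency = 336/480 = 7/10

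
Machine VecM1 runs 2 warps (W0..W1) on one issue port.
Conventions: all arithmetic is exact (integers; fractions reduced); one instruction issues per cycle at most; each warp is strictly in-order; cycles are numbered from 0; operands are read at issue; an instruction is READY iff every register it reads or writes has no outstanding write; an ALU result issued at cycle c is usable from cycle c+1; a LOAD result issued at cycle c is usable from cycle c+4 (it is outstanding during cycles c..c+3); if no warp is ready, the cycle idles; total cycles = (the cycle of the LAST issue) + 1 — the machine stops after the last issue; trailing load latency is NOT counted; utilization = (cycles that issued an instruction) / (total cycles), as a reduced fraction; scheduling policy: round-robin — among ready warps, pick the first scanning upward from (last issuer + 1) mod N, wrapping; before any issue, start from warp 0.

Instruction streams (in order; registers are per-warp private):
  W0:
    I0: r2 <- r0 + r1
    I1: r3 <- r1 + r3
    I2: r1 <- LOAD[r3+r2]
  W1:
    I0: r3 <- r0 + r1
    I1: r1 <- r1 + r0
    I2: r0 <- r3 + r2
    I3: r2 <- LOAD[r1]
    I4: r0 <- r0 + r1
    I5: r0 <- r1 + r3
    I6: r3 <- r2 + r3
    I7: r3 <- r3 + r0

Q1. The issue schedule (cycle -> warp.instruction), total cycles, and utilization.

cycle 0: W0.I0
cycle 1: W1.I0
cycle 2: W0.I1
cycle 3: W1.I1
cycle 4: W0.I2
cycle 5: W1.I2
cycle 6: W1.I3
cycle 7: W1.I4
cycle 8: W1.I5
cycle 9: idle
cycle 10: W1.I6
cycle 11: W1.I7

Answer: 12 cycles, utilization 11/12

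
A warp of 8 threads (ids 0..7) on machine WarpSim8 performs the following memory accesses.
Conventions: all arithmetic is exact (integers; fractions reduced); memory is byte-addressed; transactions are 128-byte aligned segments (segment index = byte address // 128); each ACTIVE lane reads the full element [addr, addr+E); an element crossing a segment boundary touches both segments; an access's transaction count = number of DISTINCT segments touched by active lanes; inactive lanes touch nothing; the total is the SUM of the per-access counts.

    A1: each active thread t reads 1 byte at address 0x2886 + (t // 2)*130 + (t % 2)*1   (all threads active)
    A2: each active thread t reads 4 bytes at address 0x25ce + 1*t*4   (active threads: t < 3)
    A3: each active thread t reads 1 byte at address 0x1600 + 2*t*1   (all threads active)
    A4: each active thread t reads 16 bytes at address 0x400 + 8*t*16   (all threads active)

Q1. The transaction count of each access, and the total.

A1: 4 transactions
A2: 1 transaction
A3: 1 transaction
A4: 8 transactions

Answer: 4,1,1,8; total 14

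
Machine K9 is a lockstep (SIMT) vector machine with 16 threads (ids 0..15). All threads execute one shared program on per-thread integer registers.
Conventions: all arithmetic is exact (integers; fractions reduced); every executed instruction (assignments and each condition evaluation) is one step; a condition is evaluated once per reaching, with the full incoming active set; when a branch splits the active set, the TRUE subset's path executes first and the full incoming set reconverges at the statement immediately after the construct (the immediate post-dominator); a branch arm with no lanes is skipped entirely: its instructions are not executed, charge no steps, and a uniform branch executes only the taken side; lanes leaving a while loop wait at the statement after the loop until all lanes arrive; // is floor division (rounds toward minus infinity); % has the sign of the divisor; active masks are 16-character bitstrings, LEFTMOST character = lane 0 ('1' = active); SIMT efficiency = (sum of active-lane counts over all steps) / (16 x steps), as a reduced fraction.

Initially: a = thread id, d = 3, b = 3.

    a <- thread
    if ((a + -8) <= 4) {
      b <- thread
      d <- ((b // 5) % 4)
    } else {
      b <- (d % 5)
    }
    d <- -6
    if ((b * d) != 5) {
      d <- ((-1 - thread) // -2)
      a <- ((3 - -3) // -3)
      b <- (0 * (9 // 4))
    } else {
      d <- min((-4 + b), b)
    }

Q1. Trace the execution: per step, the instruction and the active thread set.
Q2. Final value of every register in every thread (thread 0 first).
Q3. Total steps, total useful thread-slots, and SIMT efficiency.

step 0: a <- thread                  1111111111111111
step 1: eval ((a + -8) <= 4)         1111111111111111
step 2: b <- thread                  1111111111111000
step 3: d <- ((b // 5) % 4)          1111111111111000
step 4: b <- (d % 5)                 0000000000000111
step 5: d <- -6                      1111111111111111
step 6: eval ((b * d) != 5)          1111111111111111
step 7: d <- ((-1 - thread) // -2)   1111111111111111
step 8: a <- ((3 - -3) // -3)        1111111111111111
step 9: b <- (0 * (9 // 4))          1111111111111111

Answer: 10 steps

a: -2,-2,-2,-2,-2,-2,-2,-2,-2,-2,-2,-2,-2,-2,-2,-2
d: 0,1,1,2,2,3,3,4,4,5,5,6,6,7,7,8
b: 0,0,0,0,0,0,0,0,0,0,0,0,0,0,0,0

steps = 10; useful = 141; efficiency = 141/160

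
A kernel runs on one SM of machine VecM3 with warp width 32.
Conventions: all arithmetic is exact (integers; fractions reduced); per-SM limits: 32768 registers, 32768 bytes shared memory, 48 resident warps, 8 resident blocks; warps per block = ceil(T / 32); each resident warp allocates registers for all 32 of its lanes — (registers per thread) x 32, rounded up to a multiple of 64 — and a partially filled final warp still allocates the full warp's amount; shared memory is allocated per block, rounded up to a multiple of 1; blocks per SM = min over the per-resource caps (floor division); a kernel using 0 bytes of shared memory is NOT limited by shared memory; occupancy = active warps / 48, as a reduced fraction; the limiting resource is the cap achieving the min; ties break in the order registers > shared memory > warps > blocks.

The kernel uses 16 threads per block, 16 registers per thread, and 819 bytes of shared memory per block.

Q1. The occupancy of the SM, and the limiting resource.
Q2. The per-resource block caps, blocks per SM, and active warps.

Answer: occupancy 1/6, limited by blocks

registers: 64 blocks
shared memory: 40 blocks
warps: 48 blocks
blocks: 8 blocks

Answer: 8 blocks, 8 active warps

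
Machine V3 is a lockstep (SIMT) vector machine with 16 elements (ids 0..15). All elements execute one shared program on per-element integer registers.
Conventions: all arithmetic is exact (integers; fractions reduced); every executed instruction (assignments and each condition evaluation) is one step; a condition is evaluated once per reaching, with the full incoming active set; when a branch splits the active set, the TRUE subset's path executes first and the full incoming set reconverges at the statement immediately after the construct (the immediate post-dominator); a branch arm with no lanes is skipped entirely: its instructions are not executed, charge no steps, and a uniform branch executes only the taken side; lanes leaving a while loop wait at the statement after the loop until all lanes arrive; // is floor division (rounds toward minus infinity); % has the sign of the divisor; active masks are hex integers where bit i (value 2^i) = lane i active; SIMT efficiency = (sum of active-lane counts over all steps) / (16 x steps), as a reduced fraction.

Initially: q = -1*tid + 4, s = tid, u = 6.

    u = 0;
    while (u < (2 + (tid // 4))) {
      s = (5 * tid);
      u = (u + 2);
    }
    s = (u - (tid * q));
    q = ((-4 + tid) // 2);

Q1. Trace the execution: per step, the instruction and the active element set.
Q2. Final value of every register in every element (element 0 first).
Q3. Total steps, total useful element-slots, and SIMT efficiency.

step 0: u <- 0                       0xffff
step 1: eval (u < (2 + (tid // 4)))  0xffff
step 2: s <- (5 * tid)               0xffff
step 3: u <- (u + 2)                 0xffff
step 4: eval (u < (2 + (tid // 4)))  0xffff
step 5: s <- (5 * tid)               0xfff0
step 6: u <- (u + 2)                 0xfff0
step 7: eval (u < (2 + (tid // 4)))  0xfff0
step 8: s <- (5 * tid)               0xf000
step 9: u <- (u + 2)                 0xf000
step 10: eval (u < (2 + (tid // 4)))  0xf000
step 11: s <- (u - (tid * q))         0xffff
step 12: q <- ((-4 + tid) // 2)       0xffff

Answer: 13 steps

q: -2,-2,-1,-1,0,0,1,1,2,2,3,3,4,4,5,5
s: 2,-1,-2,-1,4,9,16,25,36,49,64,81,102,123,146,171
u: 2,2,2,2,4,4,4,4,4,4,4,4,6,6,6,6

steps = 13; useful = 160; efficiency = 160/208 = 10/13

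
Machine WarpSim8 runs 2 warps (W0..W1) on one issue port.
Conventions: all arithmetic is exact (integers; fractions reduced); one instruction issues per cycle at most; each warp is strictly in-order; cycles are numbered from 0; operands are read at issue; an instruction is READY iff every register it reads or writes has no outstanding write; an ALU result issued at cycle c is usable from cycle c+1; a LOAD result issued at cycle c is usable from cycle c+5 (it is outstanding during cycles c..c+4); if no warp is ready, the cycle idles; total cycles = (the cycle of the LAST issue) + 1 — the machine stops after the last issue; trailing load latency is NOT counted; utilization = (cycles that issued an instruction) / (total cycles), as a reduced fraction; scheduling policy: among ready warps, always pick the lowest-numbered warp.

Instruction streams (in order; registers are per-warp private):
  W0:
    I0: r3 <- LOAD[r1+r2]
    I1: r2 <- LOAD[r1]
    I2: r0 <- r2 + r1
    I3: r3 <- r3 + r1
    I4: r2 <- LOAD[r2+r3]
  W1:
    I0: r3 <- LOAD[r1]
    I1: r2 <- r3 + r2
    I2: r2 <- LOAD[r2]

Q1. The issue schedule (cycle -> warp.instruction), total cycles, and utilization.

cycle 0: W0.I0
cycle 1: W0.I1
cycle 2: W1.I0
cycle 3: idle
cycle 4: idle
cycle 5: idle
cycle 6: W0.I2
cycle 7: W0.I3
cycle 8: W0.I4
cycle 9: W1.I1
cycle 10: W1.I2

Answer: 11 cycles, utilization 8/11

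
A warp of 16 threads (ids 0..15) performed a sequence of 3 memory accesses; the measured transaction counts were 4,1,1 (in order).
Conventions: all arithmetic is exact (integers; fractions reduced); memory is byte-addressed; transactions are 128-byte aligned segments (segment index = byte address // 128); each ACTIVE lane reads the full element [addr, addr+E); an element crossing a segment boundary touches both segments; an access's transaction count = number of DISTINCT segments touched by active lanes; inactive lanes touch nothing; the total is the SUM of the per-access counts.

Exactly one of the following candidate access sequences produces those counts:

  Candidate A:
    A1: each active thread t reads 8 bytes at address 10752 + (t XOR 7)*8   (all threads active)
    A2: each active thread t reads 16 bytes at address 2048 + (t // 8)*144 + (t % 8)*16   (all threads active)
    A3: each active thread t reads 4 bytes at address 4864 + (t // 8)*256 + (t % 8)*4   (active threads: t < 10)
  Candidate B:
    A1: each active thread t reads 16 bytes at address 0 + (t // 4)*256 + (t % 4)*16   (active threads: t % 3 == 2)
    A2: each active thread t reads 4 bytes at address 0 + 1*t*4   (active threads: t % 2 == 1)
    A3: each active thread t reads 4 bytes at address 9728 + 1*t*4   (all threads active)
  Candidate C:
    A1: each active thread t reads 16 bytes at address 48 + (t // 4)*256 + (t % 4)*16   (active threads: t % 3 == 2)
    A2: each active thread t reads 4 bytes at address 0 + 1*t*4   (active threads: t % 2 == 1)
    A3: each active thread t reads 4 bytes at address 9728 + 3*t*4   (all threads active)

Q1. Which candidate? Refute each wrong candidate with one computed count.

A: A1 gives 1 transaction, not 4
C: A3 gives 2 transactions, not 1
B: all counts match (4,1,1)

Answer: B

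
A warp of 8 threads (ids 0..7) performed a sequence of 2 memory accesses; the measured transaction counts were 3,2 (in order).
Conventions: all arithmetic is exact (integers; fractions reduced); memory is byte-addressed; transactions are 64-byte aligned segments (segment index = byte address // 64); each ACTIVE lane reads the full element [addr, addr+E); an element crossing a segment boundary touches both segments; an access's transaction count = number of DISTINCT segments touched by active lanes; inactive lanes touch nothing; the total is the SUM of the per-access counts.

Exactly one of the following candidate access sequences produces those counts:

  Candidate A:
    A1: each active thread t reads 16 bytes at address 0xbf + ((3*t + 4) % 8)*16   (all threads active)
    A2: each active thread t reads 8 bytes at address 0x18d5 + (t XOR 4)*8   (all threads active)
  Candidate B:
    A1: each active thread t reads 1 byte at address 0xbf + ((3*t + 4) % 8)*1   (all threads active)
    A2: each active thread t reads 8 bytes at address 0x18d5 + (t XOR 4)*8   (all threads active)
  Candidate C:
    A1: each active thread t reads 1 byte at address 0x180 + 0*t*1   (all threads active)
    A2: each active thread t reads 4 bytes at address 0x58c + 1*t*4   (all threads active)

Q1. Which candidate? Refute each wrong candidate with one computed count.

B: A1 gives 2 transactions, not 3
C: A1 gives 1 transaction, not 3
A: all counts match (3,2)

Answer: A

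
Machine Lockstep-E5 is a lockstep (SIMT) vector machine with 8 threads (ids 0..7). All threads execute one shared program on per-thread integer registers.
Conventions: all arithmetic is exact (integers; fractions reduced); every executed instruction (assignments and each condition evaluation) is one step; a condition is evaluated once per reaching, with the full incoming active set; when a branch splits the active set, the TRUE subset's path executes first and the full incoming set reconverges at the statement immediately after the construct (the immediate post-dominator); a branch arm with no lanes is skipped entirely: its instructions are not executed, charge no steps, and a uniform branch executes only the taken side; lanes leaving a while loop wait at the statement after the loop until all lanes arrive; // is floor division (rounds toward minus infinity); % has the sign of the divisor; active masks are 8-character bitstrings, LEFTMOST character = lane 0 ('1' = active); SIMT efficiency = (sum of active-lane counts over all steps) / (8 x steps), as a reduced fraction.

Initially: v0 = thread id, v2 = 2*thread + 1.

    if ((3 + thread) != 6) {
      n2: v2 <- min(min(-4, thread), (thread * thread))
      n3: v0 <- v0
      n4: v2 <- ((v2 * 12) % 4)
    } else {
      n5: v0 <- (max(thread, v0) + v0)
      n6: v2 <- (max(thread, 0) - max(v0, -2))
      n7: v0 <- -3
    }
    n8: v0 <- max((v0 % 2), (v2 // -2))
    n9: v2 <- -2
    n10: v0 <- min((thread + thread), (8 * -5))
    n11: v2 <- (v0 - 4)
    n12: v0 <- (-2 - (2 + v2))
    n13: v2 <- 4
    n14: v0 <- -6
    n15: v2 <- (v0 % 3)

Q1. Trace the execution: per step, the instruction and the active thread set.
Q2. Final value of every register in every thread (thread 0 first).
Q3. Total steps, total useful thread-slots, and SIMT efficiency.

step 0: eval ((3 + thread) != 6)     11111111
step 1: v2 <- min(min(-4, thread), (thread * thread)) 11101111
step 2: v0 <- v0                     11101111
step 3: v2 <- ((v2 * 12) % 4)        11101111
step 4: v0 <- (max(thread, v0) + v0) 00010000
step 5: v2 <- (max(thread, 0) - max(v0, -2)) 00010000
step 6: v0 <- -3                     00010000
step 7: v0 <- max((v0 % 2), (v2 // -2)) 11111111
step 8: v2 <- -2                     11111111
step 9: v0 <- min((thread + thread), (8 * -5)) 11111111
step 10: v2 <- (v0 - 4)               11111111
step 11: v0 <- (-2 - (2 + v2))        11111111
step 12: v2 <- 4                      11111111
step 13: v0 <- -6                     11111111
step 14: v2 <- (v0 % 3)               11111111

Answer: 15 steps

v0: -6,-6,-6,-6,-6,-6,-6,-6
v2: 0,0,0,0,0,0,0,0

steps = 15; useful = 96; efficiency = 96/120 = 4/5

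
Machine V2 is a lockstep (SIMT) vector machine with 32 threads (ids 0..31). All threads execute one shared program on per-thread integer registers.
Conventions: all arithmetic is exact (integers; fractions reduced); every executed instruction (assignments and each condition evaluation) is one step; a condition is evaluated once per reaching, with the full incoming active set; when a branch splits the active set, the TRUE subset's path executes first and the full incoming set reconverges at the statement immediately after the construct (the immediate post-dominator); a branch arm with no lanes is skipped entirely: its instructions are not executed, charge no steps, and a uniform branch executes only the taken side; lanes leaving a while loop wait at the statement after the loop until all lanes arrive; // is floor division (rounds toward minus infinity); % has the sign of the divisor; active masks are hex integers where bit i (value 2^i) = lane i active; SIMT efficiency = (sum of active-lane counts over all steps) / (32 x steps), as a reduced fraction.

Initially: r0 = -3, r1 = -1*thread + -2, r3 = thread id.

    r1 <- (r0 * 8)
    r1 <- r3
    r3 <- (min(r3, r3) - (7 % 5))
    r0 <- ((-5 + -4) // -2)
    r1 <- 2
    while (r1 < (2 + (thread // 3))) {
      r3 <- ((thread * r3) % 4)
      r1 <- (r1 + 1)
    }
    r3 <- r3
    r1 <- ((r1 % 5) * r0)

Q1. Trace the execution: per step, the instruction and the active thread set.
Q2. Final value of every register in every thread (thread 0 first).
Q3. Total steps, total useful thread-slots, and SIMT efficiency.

step 0: r1 <- (r0 * 8)               0xffffffff
step 1: r1 <- r3                     0xffffffff
step 2: r3 <- (min(r3, r3) - (7 % 5)) 0xffffffff
step 3: r0 <- ((-5 + -4) // -2)      0xffffffff
step 4: r1 <- 2                      0xffffffff
step 5: eval (r1 < (2 + (thread // 3))) 0xffffffff
step 6: r3 <- ((thread * r3) % 4)    0xfffffff8
step 7: r1 <- (r1 + 1)               0xfffffff8
step 8: eval (r1 < (2 + (thread // 3))) 0xfffffff8
step 9: r3 <- ((thread * r3) % 4)    0xffffffc0
step 10: r1 <- (r1 + 1)               0xffffffc0
step 11: eval (r1 < (2 + (thread // 3))) 0xffffffc0
step 12: r3 <- ((thread * r3) % 4)    0xfffffe00
step 13: r1 <- (r1 + 1)               0xfffffe00
step 14: eval (r1 < (2 + (thread // 3))) 0xfffffe00
step 15: r3 <- ((thread * r3) % 4)    0xfffff000
step 16: r1 <- (r1 + 1)               0xfffff000
step 17: eval (r1 < (2 + (thread // 3))) 0xfffff000
step 18: r3 <- ((thread * r3) % 4)    0xffff8000
step 19: r1 <- (r1 + 1)               0xffff8000
step 20: eval (r1 < (2 + (thread // 3))) 0xffff8000
step 21: r3 <- ((thread * r3) % 4)    0xfffc0000
step 22: r1 <- (r1 + 1)               0xfffc0000
step 23: eval (r1 < (2 + (thread // 3))) 0xfffc0000
step 24: r3 <- ((thread * r3) % 4)    0xffe00000
step 25: r1 <- (r1 + 1)               0xffe00000
step 26: eval (r1 < (2 + (thread // 3))) 0xffe00000
step 27: r3 <- ((thread * r3) % 4)    0xff000000
step 28: r1 <- (r1 + 1)               0xff000000
step 29: eval (r1 < (2 + (thread // 3))) 0xff000000
step 30: r3 <- ((thread * r3) % 4)    0xf8000000
step 31: r1 <- (r1 + 1)               0xf8000000
step 32: eval (r1 < (2 + (thread // 3))) 0xf8000000
step 33: r3 <- ((thread * r3) % 4)    0xc0000000
step 34: r1 <- (r1 + 1)               0xc0000000
step 35: eval (r1 < (2 + (thread // 3))) 0xc0000000
step 36: r3 <- r3                     0xffffffff
step 37: r1 <- ((r1 % 5) * r0)        0xffffffff

Answer: 38 steps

r0: 4,4,4,4,4,4,4,4,4,4,4,4,4,4,4,4,4,4,4,4,4,4,4,4,4,4,4,4,4,4,4,4
r1: 8,8,8,12,12,12,16,16,16,0,0,0,4,4,4,8,8,8,12,12,12,16,16,16,0,0,0,4,4,4,8,8
r3: -2,-1,0,3,0,3,0,1,0,3,0,3,0,3,0,3,0,3,0,1,0,3,0,3,0,3,0,3,0,3,0,1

steps = 38; useful = 721; efficiency = 721/1216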